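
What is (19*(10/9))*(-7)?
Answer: -1330/9 ≈ -147.78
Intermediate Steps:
(19*(10/9))*(-7) = (190/9)*(-7) = -1330/9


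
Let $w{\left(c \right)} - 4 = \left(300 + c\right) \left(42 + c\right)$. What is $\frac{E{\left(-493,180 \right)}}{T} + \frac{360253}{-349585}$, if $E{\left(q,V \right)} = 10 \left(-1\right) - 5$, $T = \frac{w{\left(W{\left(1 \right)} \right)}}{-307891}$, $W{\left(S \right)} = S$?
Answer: $\frac{1609846932934}{4526076995} \approx 355.68$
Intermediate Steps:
$w{\left(c \right)} = 4 + \left(42 + c\right) \left(300 + c\right)$ ($w{\left(c \right)} = 4 + \left(300 + c\right) \left(42 + c\right) = 4 + \left(42 + c\right) \left(300 + c\right)$)
$T = - \frac{12947}{307891}$ ($T = \frac{12604 + 1^{2} + 342 \cdot 1}{-307891} = \left(12604 + 1 + 342\right) \left(- \frac{1}{307891}\right) = 12947 \left(- \frac{1}{307891}\right) = - \frac{12947}{307891} \approx -0.042051$)
$E{\left(q,V \right)} = -15$ ($E{\left(q,V \right)} = -10 - 5 = -15$)
$\frac{E{\left(-493,180 \right)}}{T} + \frac{360253}{-349585} = - \frac{15}{- \frac{12947}{307891}} + \frac{360253}{-349585} = \left(-15\right) \left(- \frac{307891}{12947}\right) + 360253 \left(- \frac{1}{349585}\right) = \frac{4618365}{12947} - \frac{360253}{349585} = \frac{1609846932934}{4526076995}$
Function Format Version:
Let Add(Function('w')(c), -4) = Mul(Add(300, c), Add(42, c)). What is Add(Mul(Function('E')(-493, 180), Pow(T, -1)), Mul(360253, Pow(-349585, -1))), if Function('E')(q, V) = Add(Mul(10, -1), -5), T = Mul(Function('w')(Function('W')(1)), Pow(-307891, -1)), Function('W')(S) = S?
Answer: Rational(1609846932934, 4526076995) ≈ 355.68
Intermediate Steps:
Function('w')(c) = Add(4, Mul(Add(42, c), Add(300, c))) (Function('w')(c) = Add(4, Mul(Add(300, c), Add(42, c))) = Add(4, Mul(Add(42, c), Add(300, c))))
T = Rational(-12947, 307891) (T = Mul(Add(12604, Pow(1, 2), Mul(342, 1)), Pow(-307891, -1)) = Mul(Add(12604, 1, 342), Rational(-1, 307891)) = Mul(12947, Rational(-1, 307891)) = Rational(-12947, 307891) ≈ -0.042051)
Function('E')(q, V) = -15 (Function('E')(q, V) = Add(-10, -5) = -15)
Add(Mul(Function('E')(-493, 180), Pow(T, -1)), Mul(360253, Pow(-349585, -1))) = Add(Mul(-15, Pow(Rational(-12947, 307891), -1)), Mul(360253, Pow(-349585, -1))) = Add(Mul(-15, Rational(-307891, 12947)), Mul(360253, Rational(-1, 349585))) = Add(Rational(4618365, 12947), Rational(-360253, 349585)) = Rational(1609846932934, 4526076995)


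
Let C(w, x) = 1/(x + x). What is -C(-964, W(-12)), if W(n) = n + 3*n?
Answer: 1/96 ≈ 0.010417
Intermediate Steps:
W(n) = 4*n
C(w, x) = 1/(2*x)
-C(-964, W(-12)) = -1/(2*(4*(-12))) = -1/(2*(-48)) = -(-1)/(2*48) = -1*(-1/96) = 1/96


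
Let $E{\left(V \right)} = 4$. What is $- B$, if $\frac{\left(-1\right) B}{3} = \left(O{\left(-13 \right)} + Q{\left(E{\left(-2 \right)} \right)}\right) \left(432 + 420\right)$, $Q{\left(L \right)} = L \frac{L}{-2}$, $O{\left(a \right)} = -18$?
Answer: $-66456$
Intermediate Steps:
$Q{\left(L \right)} = - \frac{L^{2}}{2}$ ($Q{\left(L \right)} = L L \left(- \frac{1}{2}\right) = L \left(- \frac{L}{2}\right) = - \frac{L^{2}}{2}$)
$B = 66456$ ($B = - 3 \left(-18 - \frac{4^{2}}{2}\right) \left(432 + 420\right) = - 3 \left(-18 - 8\right) 852 = - 3 \left(\left(-26\right) 852\right) = \left(-3\right) \left(-22152\right) = 66456$)
$- B = \left(-1\right) 66456 = -66456$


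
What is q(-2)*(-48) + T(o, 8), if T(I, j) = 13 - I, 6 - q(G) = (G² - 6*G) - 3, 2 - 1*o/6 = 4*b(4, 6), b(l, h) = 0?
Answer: 337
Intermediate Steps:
o = 12 (o = 12 - 24*0 = 12 - 6*0 = 12 + 0 = 12)
q(G) = 9 - G² + 6*G (q(G) = 6 - ((G² - 6*G) - 3) = 6 - (-3 + G² - 6*G) = 6 + (3 - G² + 6*G) = 9 - G² + 6*G)
q(-2)*(-48) + T(o, 8) = (9 - 1*(-2)² + 6*(-2))*(-48) + (13 - 1*12) = (9 - 1*4 - 12)*(-48) + (13 - 12) = (9 - 4 - 12)*(-48) + 1 = -7*(-48) + 1 = 336 + 1 = 337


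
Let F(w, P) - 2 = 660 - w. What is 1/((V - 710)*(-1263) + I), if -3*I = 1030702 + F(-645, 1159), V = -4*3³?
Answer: 1/689131 ≈ 1.4511e-6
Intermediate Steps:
V = -108 (V = -4*27 = -108)
F(w, P) = 662 - w (F(w, P) = 2 + (660 - w) = 662 - w)
I = -344003 (I = -(1030702 + (662 - 1*(-645)))/3 = -(1030702 + (662 + 645))/3 = -(1030702 + 1307)/3 = -⅓*1032009 = -344003)
1/((V - 710)*(-1263) + I) = 1/((-108 - 710)*(-1263) - 344003) = 1/(-818*(-1263) - 344003) = 1/(1033134 - 344003) = 1/689131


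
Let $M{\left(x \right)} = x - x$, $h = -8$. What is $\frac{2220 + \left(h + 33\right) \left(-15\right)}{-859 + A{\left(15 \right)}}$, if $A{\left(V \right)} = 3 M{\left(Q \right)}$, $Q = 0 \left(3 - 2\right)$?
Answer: $- \frac{1845}{859} \approx -2.1478$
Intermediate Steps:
$Q = 0$ ($Q = 0 \cdot 1 = 0$)
$M{\left(x \right)} = 0$
$A{\left(V \right)} = 0$ ($A{\left(V \right)} = 3 \cdot 0 = 0$)
$\frac{2220 + \left(h + 33\right) \left(-15\right)}{-859 + A{\left(15 \right)}} = \frac{2220 + \left(-8 + 33\right) \left(-15\right)}{-859 + 0} = \frac{2220 + 25 \left(-15\right)}{-859} = \left(2220 - 375\right) \left(- \frac{1}{859}\right) = 1845 \left(- \frac{1}{859}\right) = - \frac{1845}{859}$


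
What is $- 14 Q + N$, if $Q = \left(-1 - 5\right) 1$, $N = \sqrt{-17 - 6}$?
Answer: $84 + i \sqrt{23} \approx 84.0 + 4.7958 i$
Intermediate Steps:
$N = i \sqrt{23}$ ($N = \sqrt{-23} = i \sqrt{23} \approx 4.7958 i$)
$Q = -6$ ($Q = \left(-6\right) 1 = -6$)
$- 14 Q + N = \left(-14\right) \left(-6\right) + i \sqrt{23} = 84 + i \sqrt{23}$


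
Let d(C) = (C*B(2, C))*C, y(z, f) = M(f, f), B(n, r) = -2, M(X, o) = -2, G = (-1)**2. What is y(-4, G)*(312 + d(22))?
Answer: 1312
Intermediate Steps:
G = 1
y(z, f) = -2
d(C) = -2*C**2 (d(C) = (C*(-2))*C = (-2*C)*C = -2*C**2)
y(-4, G)*(312 + d(22)) = -2*(312 - 2*22**2) = -2*(312 - 2*484) = -2*(312 - 968) = -2*(-656) = 1312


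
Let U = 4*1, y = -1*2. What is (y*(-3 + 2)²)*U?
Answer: -8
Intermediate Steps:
y = -2
U = 4
(y*(-3 + 2)²)*U = -2*(-3 + 2)²*4 = -2*(-1)²*4 = -2*1*4 = -2*4 = -8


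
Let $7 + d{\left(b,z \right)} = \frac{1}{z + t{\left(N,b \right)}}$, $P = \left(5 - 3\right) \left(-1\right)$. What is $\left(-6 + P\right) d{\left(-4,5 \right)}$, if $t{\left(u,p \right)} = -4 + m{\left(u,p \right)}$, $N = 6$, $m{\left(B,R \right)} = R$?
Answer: $\frac{176}{3} \approx 58.667$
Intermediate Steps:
$P = -2$ ($P = 2 \left(-1\right) = -2$)
$t{\left(u,p \right)} = -4 + p$
$d{\left(b,z \right)} = -7 + \frac{1}{-4 + b + z}$ ($d{\left(b,z \right)} = -7 + \frac{1}{z + \left(-4 + b\right)} = -7 + \frac{1}{-4 + b + z}$)
$\left(-6 + P\right) d{\left(-4,5 \right)} = \left(-6 - 2\right) \frac{29 - -28 - 35}{-4 - 4 + 5} = - 8 \frac{29 + 28 - 35}{-3} = - 8 \left(\left(- \frac{1}{3}\right) 22\right) = \left(-8\right) \left(- \frac{22}{3}\right) = \frac{176}{3}$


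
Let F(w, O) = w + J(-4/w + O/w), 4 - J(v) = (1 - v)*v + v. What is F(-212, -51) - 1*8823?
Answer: -405909559/44944 ≈ -9031.5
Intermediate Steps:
J(v) = 4 - v - v*(1 - v) (J(v) = 4 - ((1 - v)*v + v) = 4 - (v*(1 - v) + v) = 4 - (v + v*(1 - v)) = 4 + (-v - v*(1 - v)) = 4 - v - v*(1 - v))
F(w, O) = 4 + w + (-4/w + O/w)² + 8/w - 2*O/w (F(w, O) = w + (4 + (-4/w + O/w)² - 2*(-4/w + O/w)) = w + (4 + (-4/w + O/w)² + (8/w - 2*O/w)) = w + (4 + (-4/w + O/w)² + 8/w - 2*O/w) = 4 + w + (-4/w + O/w)² + 8/w - 2*O/w)
F(-212, -51) - 1*8823 = (4 - 212 + 8/(-212) + (-4 - 51)²/(-212)² - 2*(-51)/(-212)) - 1*8823 = (4 - 212 + 8*(-1/212) + (1/44944)*(-55)² - 2*(-51)*(-1/212)) - 8823 = (4 - 212 - 2/53 + (1/44944)*3025 - 51/106) - 8823 = (4 - 212 - 2/53 + 3025/44944 - 51/106) - 8823 = -9368647/44944 - 8823 = -405909559/44944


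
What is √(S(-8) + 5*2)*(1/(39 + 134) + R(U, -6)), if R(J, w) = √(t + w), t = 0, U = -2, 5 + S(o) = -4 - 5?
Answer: -2*√6 + 2*I/173 ≈ -4.899 + 0.011561*I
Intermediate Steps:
S(o) = -14 (S(o) = -5 + (-4 - 5) = -5 - 9 = -14)
R(J, w) = √w (R(J, w) = √(0 + w) = √w)
√(S(-8) + 5*2)*(1/(39 + 134) + R(U, -6)) = √(-14 + 5*2)*(1/(39 + 134) + √(-6)) = √(-14 + 10)*(1/173 + I*√6) = √(-4)*(1/173 + I*√6) = (2*I)*(1/173 + I*√6) = 2*I*(1/173 + I*√6)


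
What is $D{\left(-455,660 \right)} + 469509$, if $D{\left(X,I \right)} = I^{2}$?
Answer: $905109$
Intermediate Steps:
$D{\left(-455,660 \right)} + 469509 = 660^{2} + 469509 = 435600 + 469509 = 905109$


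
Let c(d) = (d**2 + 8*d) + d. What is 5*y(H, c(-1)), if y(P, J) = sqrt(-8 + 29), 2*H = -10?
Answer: 5*sqrt(21) ≈ 22.913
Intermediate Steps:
H = -5 (H = (1/2)*(-10) = -5)
c(d) = d**2 + 9*d
y(P, J) = sqrt(21)
5*y(H, c(-1)) = 5*sqrt(21)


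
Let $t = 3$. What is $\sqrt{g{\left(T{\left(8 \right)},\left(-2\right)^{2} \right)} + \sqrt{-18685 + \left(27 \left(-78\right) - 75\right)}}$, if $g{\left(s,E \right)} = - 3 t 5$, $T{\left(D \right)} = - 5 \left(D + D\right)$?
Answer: $\sqrt{-45 + i \sqrt{20866}} \approx 7.2903 + 9.907 i$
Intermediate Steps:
$T{\left(D \right)} = - 10 D$ ($T{\left(D \right)} = - 5 \cdot 2 D = - 10 D$)
$g{\left(s,E \right)} = -45$ ($g{\left(s,E \right)} = \left(-3\right) 3 \cdot 5 = \left(-9\right) 5 = -45$)
$\sqrt{g{\left(T{\left(8 \right)},\left(-2\right)^{2} \right)} + \sqrt{-18685 + \left(27 \left(-78\right) - 75\right)}} = \sqrt{-45 + \sqrt{-18685 + \left(27 \left(-78\right) - 75\right)}} = \sqrt{-45 + \sqrt{-18685 - 2181}} = \sqrt{-45 + \sqrt{-20866}} = \sqrt{-45 + i \sqrt{20866}}$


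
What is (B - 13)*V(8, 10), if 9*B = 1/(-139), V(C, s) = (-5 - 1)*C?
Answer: 260224/417 ≈ 624.04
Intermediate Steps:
V(C, s) = -6*C
B = -1/1251 (B = (⅑)/(-139) = (⅑)*(-1/139) = -1/1251 ≈ -0.00079936)
(B - 13)*V(8, 10) = (-1/1251 - 13)*(-6*8) = -16264/1251*(-48) = 260224/417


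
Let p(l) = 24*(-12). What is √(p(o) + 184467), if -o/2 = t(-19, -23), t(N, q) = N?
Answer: 29*√219 ≈ 429.16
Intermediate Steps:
o = 38 (o = -2*(-19) = 38)
p(l) = -288
√(p(o) + 184467) = √(-288 + 184467) = √184179 = 29*√219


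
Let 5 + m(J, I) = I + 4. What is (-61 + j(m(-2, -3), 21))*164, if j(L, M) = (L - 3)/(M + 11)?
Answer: -80319/8 ≈ -10040.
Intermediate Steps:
m(J, I) = -1 + I (m(J, I) = -5 + (I + 4) = -5 + (4 + I) = -1 + I)
j(L, M) = (-3 + L)/(11 + M)
(-61 + j(m(-2, -3), 21))*164 = (-61 + (-3 + (-1 - 3))/(11 + 21))*164 = (-61 + (-3 - 4)/32)*164 = (-61 + (1/32)*(-7))*164 = (-61 - 7/32)*164 = -1959/32*164 = -80319/8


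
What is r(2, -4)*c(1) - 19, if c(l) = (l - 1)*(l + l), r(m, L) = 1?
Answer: -19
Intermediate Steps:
c(l) = 2*l*(-1 + l) (c(l) = (-1 + l)*(2*l) = 2*l*(-1 + l))
r(2, -4)*c(1) - 19 = 1*(2*1*(-1 + 1)) - 19 = 1*(2*1*0) - 19 = 1*0 - 19 = 0 - 19 = -19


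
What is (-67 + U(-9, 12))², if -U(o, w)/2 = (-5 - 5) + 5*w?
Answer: 27889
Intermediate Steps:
U(o, w) = 20 - 10*w (U(o, w) = -2*((-5 - 5) + 5*w) = -2*(-10 + 5*w) = 20 - 10*w)
(-67 + U(-9, 12))² = (-67 + (20 - 10*12))² = (-67 + (20 - 120))² = (-67 - 100)² = (-167)² = 27889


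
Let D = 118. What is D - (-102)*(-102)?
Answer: -10286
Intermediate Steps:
D - (-102)*(-102) = 118 - (-102)*(-102) = 118 - 102*102 = 118 - 10404 = -10286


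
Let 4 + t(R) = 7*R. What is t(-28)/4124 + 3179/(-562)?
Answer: -3305649/579422 ≈ -5.7051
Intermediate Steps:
t(R) = -4 + 7*R
t(-28)/4124 + 3179/(-562) = (-4 + 7*(-28))/4124 + 3179/(-562) = (-4 - 196)*(1/4124) + 3179*(-1/562) = -200*1/4124 - 3179/562 = -50/1031 - 3179/562 = -3305649/579422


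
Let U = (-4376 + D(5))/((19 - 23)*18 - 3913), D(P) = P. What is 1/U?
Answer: 3985/4371 ≈ 0.91169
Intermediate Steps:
U = 4371/3985 (U = (-4376 + 5)/((19 - 23)*18 - 3913) = -4371/(-4*18 - 3913) = -4371/(-72 - 3913) = -4371/(-3985) = -4371*(-1/3985) = 4371/3985 ≈ 1.0969)
1/U = 1/(4371/3985) = 3985/4371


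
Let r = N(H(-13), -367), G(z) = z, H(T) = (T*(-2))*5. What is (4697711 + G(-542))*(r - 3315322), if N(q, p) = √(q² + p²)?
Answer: -15572627723418 + 4697169*√151589 ≈ -1.5571e+13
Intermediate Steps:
H(T) = -10*T (H(T) = -2*T*5 = -10*T)
N(q, p) = √(p² + q²)
r = √151589 (r = √((-367)² + (-10*(-13))²) = √(134689 + 130²) = √(134689 + 16900) = √151589 ≈ 389.34)
(4697711 + G(-542))*(r - 3315322) = (4697711 - 542)*(√151589 - 3315322) = 4697169*(-3315322 + √151589) = -15572627723418 + 4697169*√151589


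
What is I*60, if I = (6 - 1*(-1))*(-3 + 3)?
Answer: 0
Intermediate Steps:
I = 0 (I = (6 + 1)*0 = 7*0 = 0)
I*60 = 0*60 = 0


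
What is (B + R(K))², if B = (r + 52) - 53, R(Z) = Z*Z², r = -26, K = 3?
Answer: 0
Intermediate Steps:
R(Z) = Z³
B = -27 (B = (-26 + 52) - 53 = 26 - 53 = -27)
(B + R(K))² = (-27 + 3³)² = (-27 + 27)² = 0² = 0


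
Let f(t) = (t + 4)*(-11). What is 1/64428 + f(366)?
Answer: -262221959/64428 ≈ -4070.0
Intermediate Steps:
f(t) = -44 - 11*t (f(t) = (4 + t)*(-11) = -44 - 11*t)
1/64428 + f(366) = 1/64428 + (-44 - 11*366) = 1/64428 + (-44 - 4026) = 1/64428 - 4070 = -262221959/64428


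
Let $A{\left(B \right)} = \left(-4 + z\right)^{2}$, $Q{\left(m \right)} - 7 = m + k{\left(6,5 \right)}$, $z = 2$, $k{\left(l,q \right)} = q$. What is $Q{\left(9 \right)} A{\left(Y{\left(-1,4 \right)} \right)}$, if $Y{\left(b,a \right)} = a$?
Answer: $84$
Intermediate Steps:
$Q{\left(m \right)} = 12 + m$ ($Q{\left(m \right)} = 7 + \left(m + 5\right) = 7 + \left(5 + m\right) = 12 + m$)
$A{\left(B \right)} = 4$ ($A{\left(B \right)} = \left(-4 + 2\right)^{2} = \left(-2\right)^{2} = 4$)
$Q{\left(9 \right)} A{\left(Y{\left(-1,4 \right)} \right)} = \left(12 + 9\right) 4 = 21 \cdot 4 = 84$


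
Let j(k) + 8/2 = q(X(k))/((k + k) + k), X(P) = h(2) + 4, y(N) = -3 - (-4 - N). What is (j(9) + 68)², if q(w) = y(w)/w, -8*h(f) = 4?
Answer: 1809025/441 ≈ 4102.1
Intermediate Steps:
y(N) = 1 + N (y(N) = -3 + (4 + N) = 1 + N)
h(f) = -½ (h(f) = -⅛*4 = -½)
X(P) = 7/2 (X(P) = -½ + 4 = 7/2)
q(w) = (1 + w)/w
j(k) = -4 + 3/(7*k) (j(k) = -4 + ((1 + 7/2)/(7/2))/((k + k) + k) = -4 + ((2/7)*(9/2))/(2*k + k) = -4 + 9/(7*((3*k))) = -4 + 9*(1/(3*k))/7 = -4 + 3/(7*k))
(j(9) + 68)² = ((-4 + (3/7)/9) + 68)² = ((-4 + (3/7)*(⅑)) + 68)² = ((-4 + 1/21) + 68)² = (-83/21 + 68)² = (1345/21)² = 1809025/441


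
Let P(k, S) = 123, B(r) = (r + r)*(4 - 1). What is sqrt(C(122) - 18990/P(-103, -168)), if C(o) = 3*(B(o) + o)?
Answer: 6*sqrt(112422)/41 ≈ 49.067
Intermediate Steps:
B(r) = 6*r (B(r) = (2*r)*3 = 6*r)
C(o) = 21*o (C(o) = 3*(6*o + o) = 3*(7*o) = 21*o)
sqrt(C(122) - 18990/P(-103, -168)) = sqrt(21*122 - 18990/123) = sqrt(2562 - 18990*1/123) = sqrt(2562 - 6330/41) = sqrt(98712/41) = 6*sqrt(112422)/41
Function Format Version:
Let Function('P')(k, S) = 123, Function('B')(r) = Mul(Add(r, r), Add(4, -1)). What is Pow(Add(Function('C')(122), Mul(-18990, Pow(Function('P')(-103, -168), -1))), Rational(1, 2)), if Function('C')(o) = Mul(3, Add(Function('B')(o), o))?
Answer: Mul(Rational(6, 41), Pow(112422, Rational(1, 2))) ≈ 49.067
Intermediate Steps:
Function('B')(r) = Mul(6, r) (Function('B')(r) = Mul(Mul(2, r), 3) = Mul(6, r))
Function('C')(o) = Mul(21, o) (Function('C')(o) = Mul(3, Add(Mul(6, o), o)) = Mul(3, Mul(7, o)) = Mul(21, o))
Pow(Add(Function('C')(122), Mul(-18990, Pow(Function('P')(-103, -168), -1))), Rational(1, 2)) = Pow(Add(Mul(21, 122), Mul(-18990, Pow(123, -1))), Rational(1, 2)) = Pow(Add(2562, Mul(-18990, Rational(1, 123))), Rational(1, 2)) = Pow(Add(2562, Rational(-6330, 41)), Rational(1, 2)) = Pow(Rational(98712, 41), Rational(1, 2)) = Mul(Rational(6, 41), Pow(112422, Rational(1, 2)))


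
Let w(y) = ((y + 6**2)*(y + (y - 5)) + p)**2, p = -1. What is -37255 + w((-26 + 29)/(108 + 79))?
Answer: -5970021549399/1222830961 ≈ -4882.1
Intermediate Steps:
w(y) = (-1 + (-5 + 2*y)*(36 + y))**2 (w(y) = ((y + 6**2)*(y + (y - 5)) - 1)**2 = ((y + 36)*(y + (-5 + y)) - 1)**2 = ((36 + y)*(-5 + 2*y) - 1)**2 = ((-5 + 2*y)*(36 + y) - 1)**2 = (-1 + (-5 + 2*y)*(36 + y))**2)
-37255 + w((-26 + 29)/(108 + 79)) = -37255 + (-181 + 2*((-26 + 29)/(108 + 79))**2 + 67*((-26 + 29)/(108 + 79)))**2 = -37255 + (-181 + 2*(3/187)**2 + 67*(3/187))**2 = -37255 + (-181 + 2*(9/34969) + 201/187)**2 = -37255 + (-181 + 18/34969 + 201/187)**2 = -37255 + (-6291784/34969)**2 = -37255 + 39586545902656/1222830961 = -5970021549399/1222830961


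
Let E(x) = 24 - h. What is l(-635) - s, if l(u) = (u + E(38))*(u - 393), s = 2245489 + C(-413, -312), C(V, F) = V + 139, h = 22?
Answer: -1594491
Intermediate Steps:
C(V, F) = 139 + V
E(x) = 2 (E(x) = 24 - 1*22 = 24 - 22 = 2)
s = 2245215 (s = 2245489 + (139 - 413) = 2245489 - 274 = 2245215)
l(u) = (-393 + u)*(2 + u) (l(u) = (u + 2)*(u - 393) = (2 + u)*(-393 + u) = (-393 + u)*(2 + u))
l(-635) - s = (-786 + (-635)² - 391*(-635)) - 1*2245215 = (-786 + 403225 + 248285) - 2245215 = 650724 - 2245215 = -1594491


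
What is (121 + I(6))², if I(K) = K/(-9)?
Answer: 130321/9 ≈ 14480.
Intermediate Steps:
I(K) = -K/9 (I(K) = K*(-⅑) = -K/9)
(121 + I(6))² = (121 - ⅑*6)² = (121 - ⅔)² = (361/3)² = 130321/9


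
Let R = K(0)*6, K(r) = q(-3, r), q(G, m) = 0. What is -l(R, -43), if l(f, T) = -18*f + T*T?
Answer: -1849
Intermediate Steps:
K(r) = 0
R = 0 (R = 0*6 = 0)
l(f, T) = T**2 - 18*f (l(f, T) = -18*f + T**2 = T**2 - 18*f)
-l(R, -43) = -((-43)**2 - 18*0) = -(1849 + 0) = -1*1849 = -1849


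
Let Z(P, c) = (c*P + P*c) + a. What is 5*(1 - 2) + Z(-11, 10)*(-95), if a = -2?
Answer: 21085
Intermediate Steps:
Z(P, c) = -2 + 2*P*c (Z(P, c) = (c*P + P*c) - 2 = (P*c + P*c) - 2 = 2*P*c - 2 = -2 + 2*P*c)
5*(1 - 2) + Z(-11, 10)*(-95) = 5*(1 - 2) + (-2 + 2*(-11)*10)*(-95) = 5*(-1) + (-2 - 220)*(-95) = -5 - 222*(-95) = -5 + 21090 = 21085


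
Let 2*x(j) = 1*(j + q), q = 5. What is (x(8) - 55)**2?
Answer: 9409/4 ≈ 2352.3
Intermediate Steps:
x(j) = 5/2 + j/2 (x(j) = (1*(j + 5))/2 = (1*(5 + j))/2 = (5 + j)/2 = 5/2 + j/2)
(x(8) - 55)**2 = ((5/2 + (1/2)*8) - 55)**2 = ((5/2 + 4) - 55)**2 = (13/2 - 55)**2 = (-97/2)**2 = 9409/4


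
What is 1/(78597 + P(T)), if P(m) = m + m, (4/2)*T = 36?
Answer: 1/78633 ≈ 1.2717e-5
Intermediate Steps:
T = 18 (T = (1/2)*36 = 18)
P(m) = 2*m
1/(78597 + P(T)) = 1/(78597 + 2*18) = 1/(78597 + 36) = 1/78633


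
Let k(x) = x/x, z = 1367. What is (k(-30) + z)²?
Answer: 1871424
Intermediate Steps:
k(x) = 1
(k(-30) + z)² = (1 + 1367)² = 1368² = 1871424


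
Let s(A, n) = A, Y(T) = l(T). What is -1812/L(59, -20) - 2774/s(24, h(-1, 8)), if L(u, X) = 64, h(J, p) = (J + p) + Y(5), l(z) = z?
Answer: -6907/48 ≈ -143.90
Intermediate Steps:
Y(T) = T
h(J, p) = 5 + J + p (h(J, p) = (J + p) + 5 = 5 + J + p)
-1812/L(59, -20) - 2774/s(24, h(-1, 8)) = -1812/64 - 2774/24 = -1812*1/64 - 2774*1/24 = -453/16 - 1387/12 = -6907/48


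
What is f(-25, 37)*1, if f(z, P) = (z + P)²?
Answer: 144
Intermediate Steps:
f(z, P) = (P + z)²
f(-25, 37)*1 = (37 - 25)²*1 = 12²*1 = 144*1 = 144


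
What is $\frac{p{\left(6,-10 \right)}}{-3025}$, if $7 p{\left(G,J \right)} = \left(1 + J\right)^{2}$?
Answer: $- \frac{81}{21175} \approx -0.0038253$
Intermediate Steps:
$p{\left(G,J \right)} = \frac{\left(1 + J\right)^{2}}{7}$
$\frac{p{\left(6,-10 \right)}}{-3025} = \frac{\frac{1}{7} \left(1 - 10\right)^{2}}{-3025} = \frac{\left(-9\right)^{2}}{7} \left(- \frac{1}{3025}\right) = \frac{1}{7} \cdot 81 \left(- \frac{1}{3025}\right) = \frac{81}{7} \left(- \frac{1}{3025}\right) = - \frac{81}{21175}$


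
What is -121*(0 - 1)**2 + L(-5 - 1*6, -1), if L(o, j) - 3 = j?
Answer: -119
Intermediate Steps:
L(o, j) = 3 + j
-121*(0 - 1)**2 + L(-5 - 1*6, -1) = -121*(0 - 1)**2 + (3 - 1) = -121*(-1)**2 + 2 = -121*1 + 2 = -121 + 2 = -119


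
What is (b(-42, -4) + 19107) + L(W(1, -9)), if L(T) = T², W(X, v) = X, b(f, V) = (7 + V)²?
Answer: 19117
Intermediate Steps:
(b(-42, -4) + 19107) + L(W(1, -9)) = ((7 - 4)² + 19107) + 1² = (3² + 19107) + 1 = (9 + 19107) + 1 = 19116 + 1 = 19117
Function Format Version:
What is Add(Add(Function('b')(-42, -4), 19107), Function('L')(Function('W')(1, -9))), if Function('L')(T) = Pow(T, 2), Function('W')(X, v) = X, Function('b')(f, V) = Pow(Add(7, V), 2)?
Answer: 19117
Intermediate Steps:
Add(Add(Function('b')(-42, -4), 19107), Function('L')(Function('W')(1, -9))) = Add(Add(Pow(Add(7, -4), 2), 19107), Pow(1, 2)) = Add(Add(Pow(3, 2), 19107), 1) = Add(Add(9, 19107), 1) = Add(19116, 1) = 19117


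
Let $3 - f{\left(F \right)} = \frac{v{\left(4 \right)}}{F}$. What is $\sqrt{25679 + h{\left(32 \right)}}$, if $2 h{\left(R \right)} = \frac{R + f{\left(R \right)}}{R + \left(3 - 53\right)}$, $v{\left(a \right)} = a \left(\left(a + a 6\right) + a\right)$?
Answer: $\frac{\sqrt{924413}}{6} \approx 160.24$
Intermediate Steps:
$v{\left(a \right)} = 8 a^{2}$ ($v{\left(a \right)} = a \left(\left(a + 6 a\right) + a\right) = a \left(7 a + a\right) = a 8 a = 8 a^{2}$)
$f{\left(F \right)} = 3 - \frac{128}{F}$ ($f{\left(F \right)} = 3 - \frac{8 \cdot 4^{2}}{F} = 3 - \frac{8 \cdot 16}{F} = 3 - \frac{128}{F}$)
$h{\left(R \right)} = \frac{3 + R - \frac{128}{R}}{2 \left(-50 + R\right)}$ ($h{\left(R \right)} = \frac{\left(R + \left(3 - \frac{128}{R}\right)\right) \frac{1}{R + \left(3 - 53\right)}}{2} = \frac{\left(3 + R - \frac{128}{R}\right) \frac{1}{R + \left(3 - 53\right)}}{2} = \frac{\left(3 + R - \frac{128}{R}\right) \frac{1}{R - 50}}{2} = \frac{\left(3 + R - \frac{128}{R}\right) \frac{1}{-50 + R}}{2} = \frac{\frac{1}{-50 + R} \left(3 + R - \frac{128}{R}\right)}{2} = \frac{3 + R - \frac{128}{R}}{2 \left(-50 + R\right)}$)
$\sqrt{25679 + h{\left(32 \right)}} = \sqrt{25679 + \frac{-128 + 32^{2} + 3 \cdot 32}{2 \cdot 32 \left(-50 + 32\right)}} = \sqrt{25679 + \frac{1}{2} \cdot \frac{1}{32} \frac{1}{-18} \left(-128 + 1024 + 96\right)} = \sqrt{25679 + \frac{1}{2} \cdot \frac{1}{32} \left(- \frac{1}{18}\right) 992} = \sqrt{25679 - \frac{31}{36}} = \sqrt{\frac{924413}{36}} = \frac{\sqrt{924413}}{6}$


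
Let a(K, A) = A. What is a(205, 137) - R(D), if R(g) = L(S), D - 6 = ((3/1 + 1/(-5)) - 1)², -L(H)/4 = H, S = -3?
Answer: 125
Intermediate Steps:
L(H) = -4*H
D = 231/25 (D = 6 + ((3/1 + 1/(-5)) - 1)² = 6 + ((3*1 + 1*(-⅕)) - 1)² = 6 + ((3 - ⅕) - 1)² = 6 + (14/5 - 1)² = 6 + (9/5)² = 6 + 81/25 = 231/25 ≈ 9.2400)
R(g) = 12 (R(g) = -4*(-3) = 12)
a(205, 137) - R(D) = 137 - 1*12 = 137 - 12 = 125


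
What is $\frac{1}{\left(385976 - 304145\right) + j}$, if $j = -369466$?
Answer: $- \frac{1}{287635} \approx -3.4766 \cdot 10^{-6}$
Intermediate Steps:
$\frac{1}{\left(385976 - 304145\right) + j} = \frac{1}{\left(385976 - 304145\right) - 369466} = \frac{1}{81831 - 369466} = \frac{1}{-287635} = - \frac{1}{287635}$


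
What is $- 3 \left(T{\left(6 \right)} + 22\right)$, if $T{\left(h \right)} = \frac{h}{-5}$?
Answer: $- \frac{312}{5} \approx -62.4$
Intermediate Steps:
$T{\left(h \right)} = - \frac{h}{5}$ ($T{\left(h \right)} = h \left(- \frac{1}{5}\right) = - \frac{h}{5}$)
$- 3 \left(T{\left(6 \right)} + 22\right) = - 3 \left(\left(- \frac{1}{5}\right) 6 + 22\right) = - 3 \left(- \frac{6}{5} + 22\right) = \left(-3\right) \frac{104}{5} = - \frac{312}{5}$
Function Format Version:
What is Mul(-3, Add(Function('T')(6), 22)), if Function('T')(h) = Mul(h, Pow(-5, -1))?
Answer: Rational(-312, 5) ≈ -62.400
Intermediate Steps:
Function('T')(h) = Mul(Rational(-1, 5), h) (Function('T')(h) = Mul(h, Rational(-1, 5)) = Mul(Rational(-1, 5), h))
Mul(-3, Add(Function('T')(6), 22)) = Mul(-3, Add(Mul(Rational(-1, 5), 6), 22)) = Mul(-3, Add(Rational(-6, 5), 22)) = Mul(-3, Rational(104, 5)) = Rational(-312, 5)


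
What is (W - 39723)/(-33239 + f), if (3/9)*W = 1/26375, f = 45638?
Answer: -349231374/109007875 ≈ -3.2037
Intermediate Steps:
W = 3/26375 ≈ 0.00011374
(W - 39723)/(-33239 + f) = (3/26375 - 39723)/(-33239 + 45638) = -1047694122/26375/12399 = -1047694122/26375*1/12399 = -349231374/109007875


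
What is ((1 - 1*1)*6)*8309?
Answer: 0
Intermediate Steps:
((1 - 1*1)*6)*8309 = ((1 - 1)*6)*8309 = (0*6)*8309 = 0*8309 = 0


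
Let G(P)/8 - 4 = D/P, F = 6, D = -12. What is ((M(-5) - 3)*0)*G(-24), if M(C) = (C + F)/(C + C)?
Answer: 0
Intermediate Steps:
M(C) = (6 + C)/(2*C) (M(C) = (C + 6)/(C + C) = (6 + C)/((2*C)) = (6 + C)*(1/(2*C)) = (6 + C)/(2*C))
G(P) = 32 - 96/P (G(P) = 32 + 8*(-12/P) = 32 - 96/P)
((M(-5) - 3)*0)*G(-24) = (((½)*(6 - 5)/(-5) - 3)*0)*(32 - 96/(-24)) = (((½)*(-⅕)*1 - 3)*0)*(32 - 96*(-1/24)) = ((-⅒ - 3)*0)*(32 + 4) = -31/10*0*36 = 0*36 = 0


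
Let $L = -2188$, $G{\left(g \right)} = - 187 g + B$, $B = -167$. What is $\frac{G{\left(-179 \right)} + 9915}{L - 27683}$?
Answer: $- \frac{14407}{9957} \approx -1.4469$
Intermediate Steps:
$G{\left(g \right)} = -167 - 187 g$ ($G{\left(g \right)} = - 187 g - 167 = -167 - 187 g$)
$\frac{G{\left(-179 \right)} + 9915}{L - 27683} = \frac{\left(-167 - -33473\right) + 9915}{-2188 - 27683} = \frac{\left(-167 + 33473\right) + 9915}{-29871} = \left(33306 + 9915\right) \left(- \frac{1}{29871}\right) = 43221 \left(- \frac{1}{29871}\right) = - \frac{14407}{9957}$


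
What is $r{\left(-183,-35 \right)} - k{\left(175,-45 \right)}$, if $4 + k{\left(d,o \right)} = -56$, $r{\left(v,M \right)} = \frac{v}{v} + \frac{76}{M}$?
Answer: $\frac{2059}{35} \approx 58.829$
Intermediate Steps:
$r{\left(v,M \right)} = 1 + \frac{76}{M}$
$k{\left(d,o \right)} = -60$ ($k{\left(d,o \right)} = -4 - 56 = -60$)
$r{\left(-183,-35 \right)} - k{\left(175,-45 \right)} = \frac{76 - 35}{-35} - -60 = \left(- \frac{1}{35}\right) 41 + 60 = - \frac{41}{35} + 60 = \frac{2059}{35}$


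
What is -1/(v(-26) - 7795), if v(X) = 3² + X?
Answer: 1/7812 ≈ 0.00012801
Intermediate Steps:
v(X) = 9 + X
-1/(v(-26) - 7795) = -1/((9 - 26) - 7795) = -1/(-17 - 7795) = -1/(-7812) = -1*(-1/7812) = 1/7812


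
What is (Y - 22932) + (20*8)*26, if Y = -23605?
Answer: -42377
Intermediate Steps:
(Y - 22932) + (20*8)*26 = (-23605 - 22932) + (20*8)*26 = -46537 + 160*26 = -46537 + 4160 = -42377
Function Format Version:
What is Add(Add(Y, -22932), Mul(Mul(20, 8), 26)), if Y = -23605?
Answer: -42377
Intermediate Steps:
Add(Add(Y, -22932), Mul(Mul(20, 8), 26)) = Add(Add(-23605, -22932), Mul(Mul(20, 8), 26)) = Add(-46537, Mul(160, 26)) = Add(-46537, 4160) = -42377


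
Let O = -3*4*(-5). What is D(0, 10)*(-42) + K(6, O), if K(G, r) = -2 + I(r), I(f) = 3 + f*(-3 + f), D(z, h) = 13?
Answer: 2875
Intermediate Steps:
O = 60 (O = -12*(-5) = 60)
K(G, r) = 1 + r**2 - 3*r (K(G, r) = -2 + (3 + r**2 - 3*r) = 1 + r**2 - 3*r)
D(0, 10)*(-42) + K(6, O) = 13*(-42) + (1 + 60**2 - 3*60) = -546 + (1 + 3600 - 180) = -546 + 3421 = 2875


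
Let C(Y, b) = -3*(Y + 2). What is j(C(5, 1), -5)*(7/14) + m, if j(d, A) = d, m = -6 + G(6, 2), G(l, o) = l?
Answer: -21/2 ≈ -10.500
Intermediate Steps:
C(Y, b) = -6 - 3*Y (C(Y, b) = -3*(2 + Y) = -6 - 3*Y)
m = 0 (m = -6 + 6 = 0)
j(C(5, 1), -5)*(7/14) + m = (-6 - 3*5)*(7/14) + 0 = (-6 - 15)*(7*(1/14)) + 0 = -21*1/2 + 0 = -21/2 + 0 = -21/2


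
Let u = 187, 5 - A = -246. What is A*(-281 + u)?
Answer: -23594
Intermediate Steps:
A = 251 (A = 5 - 1*(-246) = 5 + 246 = 251)
A*(-281 + u) = 251*(-281 + 187) = 251*(-94) = -23594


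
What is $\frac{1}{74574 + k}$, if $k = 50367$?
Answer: $\frac{1}{124941} \approx 8.0038 \cdot 10^{-6}$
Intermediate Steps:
$\frac{1}{74574 + k} = \frac{1}{74574 + 50367} = \frac{1}{124941}$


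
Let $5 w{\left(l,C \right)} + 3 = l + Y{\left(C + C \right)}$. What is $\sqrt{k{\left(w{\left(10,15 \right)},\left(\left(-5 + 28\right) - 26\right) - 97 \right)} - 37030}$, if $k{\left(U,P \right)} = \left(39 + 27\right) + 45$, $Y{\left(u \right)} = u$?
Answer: $i \sqrt{36919} \approx 192.14 i$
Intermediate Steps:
$w{\left(l,C \right)} = - \frac{3}{5} + \frac{l}{5} + \frac{2 C}{5}$ ($w{\left(l,C \right)} = - \frac{3}{5} + \frac{l + \left(C + C\right)}{5} = - \frac{3}{5} + \frac{l + 2 C}{5} = - \frac{3}{5} + \left(\frac{l}{5} + \frac{2 C}{5}\right) = - \frac{3}{5} + \frac{l}{5} + \frac{2 C}{5}$)
$k{\left(U,P \right)} = 111$ ($k{\left(U,P \right)} = 66 + 45 = 111$)
$\sqrt{k{\left(w{\left(10,15 \right)},\left(\left(-5 + 28\right) - 26\right) - 97 \right)} - 37030} = \sqrt{111 - 37030} = \sqrt{-36919} = i \sqrt{36919}$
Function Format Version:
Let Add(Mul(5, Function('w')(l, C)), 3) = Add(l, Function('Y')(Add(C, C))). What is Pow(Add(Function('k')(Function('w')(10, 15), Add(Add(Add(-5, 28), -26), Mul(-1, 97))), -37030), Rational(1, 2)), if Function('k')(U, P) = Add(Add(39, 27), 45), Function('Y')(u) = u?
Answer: Mul(I, Pow(36919, Rational(1, 2))) ≈ Mul(192.14, I)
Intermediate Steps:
Function('w')(l, C) = Add(Rational(-3, 5), Mul(Rational(1, 5), l), Mul(Rational(2, 5), C)) (Function('w')(l, C) = Add(Rational(-3, 5), Mul(Rational(1, 5), Add(l, Add(C, C)))) = Add(Rational(-3, 5), Mul(Rational(1, 5), Add(l, Mul(2, C)))) = Add(Rational(-3, 5), Add(Mul(Rational(1, 5), l), Mul(Rational(2, 5), C))) = Add(Rational(-3, 5), Mul(Rational(1, 5), l), Mul(Rational(2, 5), C)))
Function('k')(U, P) = 111 (Function('k')(U, P) = Add(66, 45) = 111)
Pow(Add(Function('k')(Function('w')(10, 15), Add(Add(Add(-5, 28), -26), Mul(-1, 97))), -37030), Rational(1, 2)) = Pow(Add(111, -37030), Rational(1, 2)) = Pow(-36919, Rational(1, 2)) = Mul(I, Pow(36919, Rational(1, 2)))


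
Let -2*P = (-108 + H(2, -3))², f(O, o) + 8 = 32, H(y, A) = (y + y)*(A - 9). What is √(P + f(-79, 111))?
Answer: 4*I*√759 ≈ 110.2*I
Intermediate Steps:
H(y, A) = 2*y*(-9 + A) (H(y, A) = (2*y)*(-9 + A) = 2*y*(-9 + A))
f(O, o) = 24 (f(O, o) = -8 + 32 = 24)
P = -12168 (P = -(-108 + 2*2*(-9 - 3))²/2 = -(-108 + 2*2*(-12))²/2 = -(-108 - 48)²/2 = -½*(-156)² = -½*24336 = -12168)
√(P + f(-79, 111)) = √(-12168 + 24) = √(-12144) = 4*I*√759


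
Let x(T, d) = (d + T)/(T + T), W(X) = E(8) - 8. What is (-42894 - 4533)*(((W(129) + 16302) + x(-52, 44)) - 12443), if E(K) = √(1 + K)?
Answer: -2376234981/13 ≈ -1.8279e+8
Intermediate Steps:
W(X) = -5 (W(X) = √(1 + 8) - 8 = √9 - 8 = 3 - 8 = -5)
x(T, d) = (T + d)/(2*T) (x(T, d) = (T + d)/((2*T)) = (T + d)*(1/(2*T)) = (T + d)/(2*T))
(-42894 - 4533)*(((W(129) + 16302) + x(-52, 44)) - 12443) = (-42894 - 4533)*(((-5 + 16302) + (½)*(-52 + 44)/(-52)) - 12443) = -47427*((16297 + (½)*(-1/52)*(-8)) - 12443) = -47427*((16297 + 1/13) - 12443) = -47427*(211862/13 - 12443) = -47427*50103/13 = -2376234981/13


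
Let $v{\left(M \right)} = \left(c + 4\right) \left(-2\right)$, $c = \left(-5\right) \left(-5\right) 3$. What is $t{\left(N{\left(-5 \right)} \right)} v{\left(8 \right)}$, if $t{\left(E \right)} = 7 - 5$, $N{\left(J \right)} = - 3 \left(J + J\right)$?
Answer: $-316$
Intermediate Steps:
$N{\left(J \right)} = - 6 J$ ($N{\left(J \right)} = - 3 \cdot 2 J = - 6 J$)
$c = 75$ ($c = 25 \cdot 3 = 75$)
$v{\left(M \right)} = -158$ ($v{\left(M \right)} = \left(75 + 4\right) \left(-2\right) = 79 \left(-2\right) = -158$)
$t{\left(E \right)} = 2$ ($t{\left(E \right)} = 7 - 5 = 2$)
$t{\left(N{\left(-5 \right)} \right)} v{\left(8 \right)} = 2 \left(-158\right) = -316$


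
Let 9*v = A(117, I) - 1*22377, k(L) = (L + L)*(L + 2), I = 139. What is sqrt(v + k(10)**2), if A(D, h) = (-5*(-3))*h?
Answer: 2*sqrt(124527)/3 ≈ 235.26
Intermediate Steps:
A(D, h) = 15*h
k(L) = 2*L*(2 + L) (k(L) = (2*L)*(2 + L) = 2*L*(2 + L))
v = -6764/3 (v = (15*139 - 1*22377)/9 = (2085 - 22377)/9 = (1/9)*(-20292) = -6764/3 ≈ -2254.7)
sqrt(v + k(10)**2) = sqrt(-6764/3 + (2*10*(2 + 10))**2) = sqrt(-6764/3 + (2*10*12)**2) = sqrt(-6764/3 + 240**2) = sqrt(-6764/3 + 57600) = sqrt(166036/3) = 2*sqrt(124527)/3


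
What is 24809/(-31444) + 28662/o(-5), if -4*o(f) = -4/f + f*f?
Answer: -6009386307/1352092 ≈ -4444.5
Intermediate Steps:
o(f) = 1/f - f²/4 (o(f) = -(-4/f + f*f)/4 = -(-4/f + f²)/4 = -(f² - 4/f)/4 = 1/f - f²/4)
24809/(-31444) + 28662/o(-5) = 24809/(-31444) + 28662/(((¼)*(4 - 1*(-5)³)/(-5))) = 24809*(-1/31444) + 28662/(((¼)*(-⅕)*(4 - 1*(-125)))) = -24809/31444 + 28662/(((¼)*(-⅕)*(4 + 125))) = -24809/31444 + 28662/(((¼)*(-⅕)*129)) = -24809/31444 + 28662/(-129/20) = -24809/31444 + 28662*(-20/129) = -24809/31444 - 191080/43 = -6009386307/1352092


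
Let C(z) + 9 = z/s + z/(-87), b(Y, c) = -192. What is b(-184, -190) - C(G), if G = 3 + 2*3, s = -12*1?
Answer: -21129/116 ≈ -182.15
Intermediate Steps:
s = -12
G = 9 (G = 3 + 6 = 9)
C(z) = -9 - 11*z/116 (C(z) = -9 + (z/(-12) + z/(-87)) = -9 + (z*(-1/12) + z*(-1/87)) = -9 + (-z/12 - z/87) = -9 - 11*z/116)
b(-184, -190) - C(G) = -192 - (-9 - 11/116*9) = -192 - (-9 - 99/116) = -192 - 1*(-1143/116) = -192 + 1143/116 = -21129/116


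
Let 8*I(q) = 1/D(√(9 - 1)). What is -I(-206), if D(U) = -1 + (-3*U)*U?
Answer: 1/200 ≈ 0.0050000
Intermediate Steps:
D(U) = -1 - 3*U²
I(q) = -1/200 (I(q) = 1/(8*(-1 - 3*(√(9 - 1))²)) = 1/(8*(-1 - 3*(√8)²)) = 1/(8*(-1 - 3*(2*√2)²)) = 1/(8*(-1 - 3*8)) = 1/(8*(-1 - 24)) = (⅛)/(-25) = (⅛)*(-1/25) = -1/200)
-I(-206) = -1*(-1/200) = 1/200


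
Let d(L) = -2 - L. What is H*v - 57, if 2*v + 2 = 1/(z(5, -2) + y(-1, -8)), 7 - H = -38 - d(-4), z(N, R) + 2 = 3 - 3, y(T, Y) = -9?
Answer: -2335/22 ≈ -106.14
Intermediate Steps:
z(N, R) = -2 (z(N, R) = -2 + (3 - 3) = -2 + 0 = -2)
H = 47 (H = 7 - (-38 - (-2 - 1*(-4))) = 7 - (-38 - (-2 + 4)) = 7 - (-38 - 1*2) = 7 - (-38 - 2) = 7 - 1*(-40) = 7 + 40 = 47)
v = -23/22 (v = -1 + 1/(2*(-2 - 9)) = -1 + (½)/(-11) = -1 + (½)*(-1/11) = -1 - 1/22 = -23/22 ≈ -1.0455)
H*v - 57 = 47*(-23/22) - 57 = -1081/22 - 57 = -2335/22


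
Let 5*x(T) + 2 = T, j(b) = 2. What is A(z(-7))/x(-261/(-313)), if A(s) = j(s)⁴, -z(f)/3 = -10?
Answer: -5008/73 ≈ -68.603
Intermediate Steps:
z(f) = 30 (z(f) = -3*(-10) = 30)
x(T) = -⅖ + T/5
A(s) = 16 (A(s) = 2⁴ = 16)
A(z(-7))/x(-261/(-313)) = 16/(-⅖ + (-261/(-313))/5) = 16/(-⅖ + (-261*(-1/313))/5) = 16/(-⅖ + (⅕)*(261/313)) = 16/(-⅖ + 261/1565) = 16/(-73/313) = 16*(-313/73) = -5008/73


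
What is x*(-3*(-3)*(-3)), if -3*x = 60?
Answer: 540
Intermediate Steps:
x = -20 (x = -1/3*60 = -20)
x*(-3*(-3)*(-3)) = -20*(-3*(-3))*(-3) = -180*(-3) = -20*(-27) = 540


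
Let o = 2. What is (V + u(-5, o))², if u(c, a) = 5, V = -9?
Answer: 16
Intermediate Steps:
(V + u(-5, o))² = (-9 + 5)² = (-4)² = 16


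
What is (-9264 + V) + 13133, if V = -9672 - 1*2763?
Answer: -8566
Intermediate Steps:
V = -12435 (V = -9672 - 2763 = -12435)
(-9264 + V) + 13133 = (-9264 - 12435) + 13133 = -21699 + 13133 = -8566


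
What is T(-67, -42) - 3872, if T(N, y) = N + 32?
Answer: -3907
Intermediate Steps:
T(N, y) = 32 + N
T(-67, -42) - 3872 = (32 - 67) - 3872 = -35 - 3872 = -3907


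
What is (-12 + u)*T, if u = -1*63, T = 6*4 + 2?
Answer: -1950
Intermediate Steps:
T = 26 (T = 24 + 2 = 26)
u = -63
(-12 + u)*T = (-12 - 63)*26 = -75*26 = -1950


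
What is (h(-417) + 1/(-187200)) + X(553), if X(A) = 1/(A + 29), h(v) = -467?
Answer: -8479941697/18158400 ≈ -467.00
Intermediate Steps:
X(A) = 1/(29 + A)
(h(-417) + 1/(-187200)) + X(553) = (-467 + 1/(-187200)) + 1/(29 + 553) = (-467 - 1/187200) + 1/582 = -87422401/187200 + 1/582 = -8479941697/18158400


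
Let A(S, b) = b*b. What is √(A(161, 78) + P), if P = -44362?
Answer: I*√38278 ≈ 195.65*I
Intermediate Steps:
A(S, b) = b²
√(A(161, 78) + P) = √(78² - 44362) = √(6084 - 44362) = √(-38278) = I*√38278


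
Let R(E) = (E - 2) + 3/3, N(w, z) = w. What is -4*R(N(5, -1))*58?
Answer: -928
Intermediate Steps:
R(E) = -1 + E (R(E) = (-2 + E) + 3*(⅓) = (-2 + E) + 1 = -1 + E)
-4*R(N(5, -1))*58 = -4*(-1 + 5)*58 = -4*4*58 = -16*58 = -928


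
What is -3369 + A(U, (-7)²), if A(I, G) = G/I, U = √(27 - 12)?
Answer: -3369 + 49*√15/15 ≈ -3356.3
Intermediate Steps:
U = √15 ≈ 3.8730
-3369 + A(U, (-7)²) = -3369 + (-7)²/(√15) = -3369 + 49*(√15/15) = -3369 + 49*√15/15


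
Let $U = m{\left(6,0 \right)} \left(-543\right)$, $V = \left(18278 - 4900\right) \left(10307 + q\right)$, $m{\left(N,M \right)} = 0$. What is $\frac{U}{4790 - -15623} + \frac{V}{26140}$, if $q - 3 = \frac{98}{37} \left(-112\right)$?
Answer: $\frac{1239117183}{241795} \approx 5124.7$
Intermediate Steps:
$q = - \frac{10865}{37}$ ($q = 3 + \frac{98}{37} \left(-112\right) = 3 - \frac{10976}{37} = - \frac{10865}{37} \approx -293.65$)
$V = \frac{4956468732}{37}$ ($V = \left(18278 - 4900\right) \left(10307 - \frac{10865}{37}\right) = 13378 \cdot \frac{370494}{37} = \frac{4956468732}{37} \approx 1.3396 \cdot 10^{8}$)
$U = 0$ ($U = 0 \left(-543\right) = 0$)
$\frac{U}{4790 - -15623} + \frac{V}{26140} = \frac{0}{4790 - -15623} + \frac{4956468732}{37 \cdot 26140} = \frac{0}{4790 + 15623} + \frac{4956468732}{37} \cdot \frac{1}{26140} = \frac{0}{20413} + \frac{1239117183}{241795} = 0 \cdot \frac{1}{20413} + \frac{1239117183}{241795} = 0 + \frac{1239117183}{241795} = \frac{1239117183}{241795}$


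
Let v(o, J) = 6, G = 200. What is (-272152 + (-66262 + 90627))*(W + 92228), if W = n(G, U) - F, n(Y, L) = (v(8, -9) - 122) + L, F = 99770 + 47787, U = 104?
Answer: 13712780367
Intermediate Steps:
F = 147557
n(Y, L) = -116 + L (n(Y, L) = (6 - 122) + L = -116 + L)
W = -147569 (W = (-116 + 104) - 1*147557 = -12 - 147557 = -147569)
(-272152 + (-66262 + 90627))*(W + 92228) = (-272152 + (-66262 + 90627))*(-147569 + 92228) = (-272152 + 24365)*(-55341) = -247787*(-55341) = 13712780367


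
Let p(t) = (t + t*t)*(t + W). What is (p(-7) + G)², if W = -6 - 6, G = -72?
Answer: 756900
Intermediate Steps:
W = -12
p(t) = (-12 + t)*(t + t²) (p(t) = (t + t*t)*(t - 12) = (t + t²)*(-12 + t) = (-12 + t)*(t + t²))
(p(-7) + G)² = (-7*(-12 + (-7)² - 11*(-7)) - 72)² = (-7*(-12 + 49 + 77) - 72)² = (-7*114 - 72)² = (-798 - 72)² = (-870)² = 756900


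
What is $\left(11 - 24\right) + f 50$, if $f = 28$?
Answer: $1387$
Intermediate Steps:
$\left(11 - 24\right) + f 50 = \left(11 - 24\right) + 28 \cdot 50 = -13 + 1400 = 1387$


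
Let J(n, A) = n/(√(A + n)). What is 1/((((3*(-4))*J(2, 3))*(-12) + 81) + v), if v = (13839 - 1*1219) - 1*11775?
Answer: 2315/2102218 - 72*√5/1051109 ≈ 0.00094805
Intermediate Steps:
J(n, A) = n/√(A + n)
v = 845 (v = (13839 - 1219) - 11775 = 12620 - 11775 = 845)
1/((((3*(-4))*J(2, 3))*(-12) + 81) + v) = 1/((((3*(-4))*(2/√(3 + 2)))*(-12) + 81) + 845) = 1/((-24/√5*(-12) + 81) + 845) = 1/((-24*√5/5*(-12) + 81) + 845) = 1/((288*√5/5 + 81) + 845) = 1/((81 + 288*√5/5) + 845) = 1/(926 + 288*√5/5)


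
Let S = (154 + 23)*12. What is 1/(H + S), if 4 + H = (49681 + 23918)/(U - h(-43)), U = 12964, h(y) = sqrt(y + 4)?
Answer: 357252647636/759403801165441 - 73599*I*sqrt(39)/759403801165441 ≈ 0.00047044 - 6.0525e-10*I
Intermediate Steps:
h(y) = sqrt(4 + y)
S = 2124 (S = 177*12 = 2124)
H = -4 + 73599/(12964 - I*sqrt(39)) (H = -4 + (49681 + 23918)/(12964 - sqrt(4 - 43)) = -4 + 73599/(12964 - sqrt(-39)) = -4 + 73599/(12964 - I*sqrt(39)) ≈ 1.6772 + 0.0027348*I)
1/(H + S) = 1/((281876096/168065335 + 73599*I*sqrt(39)/168065335) + 2124) = 1/(357252647636/168065335 + 73599*I*sqrt(39)/168065335)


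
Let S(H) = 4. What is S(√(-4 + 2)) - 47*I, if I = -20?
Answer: 944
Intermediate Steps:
S(√(-4 + 2)) - 47*I = 4 - 47*(-20) = 4 + 940 = 944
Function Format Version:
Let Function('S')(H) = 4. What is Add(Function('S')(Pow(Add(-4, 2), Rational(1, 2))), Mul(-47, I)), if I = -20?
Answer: 944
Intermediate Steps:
Add(Function('S')(Pow(Add(-4, 2), Rational(1, 2))), Mul(-47, I)) = Add(4, Mul(-47, -20)) = Add(4, 940) = 944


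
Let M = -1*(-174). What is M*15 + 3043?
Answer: 5653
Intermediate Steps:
M = 174
M*15 + 3043 = 174*15 + 3043 = 2610 + 3043 = 5653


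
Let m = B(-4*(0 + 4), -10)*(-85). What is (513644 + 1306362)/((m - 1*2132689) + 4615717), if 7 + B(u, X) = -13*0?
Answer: 1820006/2483623 ≈ 0.73280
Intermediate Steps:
B(u, X) = -7 (B(u, X) = -7 - 13*0 = -7 + 0 = -7)
m = 595 (m = -7*(-85) = 595)
(513644 + 1306362)/((m - 1*2132689) + 4615717) = (513644 + 1306362)/((595 - 1*2132689) + 4615717) = 1820006/((595 - 2132689) + 4615717) = 1820006/(-2132094 + 4615717) = 1820006/2483623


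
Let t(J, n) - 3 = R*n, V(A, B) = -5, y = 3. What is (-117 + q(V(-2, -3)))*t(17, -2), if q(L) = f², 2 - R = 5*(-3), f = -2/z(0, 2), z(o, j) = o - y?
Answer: 32519/9 ≈ 3613.2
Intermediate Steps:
z(o, j) = -3 + o (z(o, j) = o - 1*3 = o - 3 = -3 + o)
f = ⅔ (f = -2/(-3 + 0) = -2/(-3) = -2*(-⅓) = ⅔ ≈ 0.66667)
R = 17 (R = 2 - 5*(-3) = 2 - 1*(-15) = 2 + 15 = 17)
t(J, n) = 3 + 17*n
q(L) = 4/9 (q(L) = (⅔)² = 4/9)
(-117 + q(V(-2, -3)))*t(17, -2) = (-117 + 4/9)*(3 + 17*(-2)) = -1049*(3 - 34)/9 = -1049/9*(-31) = 32519/9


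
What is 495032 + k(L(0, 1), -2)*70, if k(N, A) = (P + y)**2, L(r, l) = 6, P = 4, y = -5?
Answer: 495102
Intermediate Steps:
k(N, A) = 1 (k(N, A) = (4 - 5)**2 = (-1)**2 = 1)
495032 + k(L(0, 1), -2)*70 = 495032 + 1*70 = 495032 + 70 = 495102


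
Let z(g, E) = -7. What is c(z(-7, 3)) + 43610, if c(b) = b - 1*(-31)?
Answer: 43634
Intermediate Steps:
c(b) = 31 + b (c(b) = b + 31 = 31 + b)
c(z(-7, 3)) + 43610 = (31 - 7) + 43610 = 24 + 43610 = 43634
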